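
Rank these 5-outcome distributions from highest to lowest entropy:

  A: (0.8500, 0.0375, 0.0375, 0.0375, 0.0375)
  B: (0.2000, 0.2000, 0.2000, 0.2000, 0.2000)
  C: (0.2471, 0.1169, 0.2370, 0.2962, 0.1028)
B > C > A

Key insight: Entropy is maximized by uniform distributions and minimized by concentrated distributions.

- Uniform distributions have maximum entropy log₂(5) = 2.3219 bits
- The more "peaked" or concentrated a distribution, the lower its entropy

Entropies:
  H(A) = 0.9098 bits
  H(B) = 2.3219 bits
  H(C) = 2.2099 bits

Ranking: B > C > A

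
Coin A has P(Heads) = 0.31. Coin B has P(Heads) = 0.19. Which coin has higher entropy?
A

For binary distributions, entropy is maximized at p=0.5 and decreases as p moves toward 0 or 1.

H(A) = H(0.31) = 0.8932 bits
H(B) = H(0.19) = 0.7015 bits

Distribution A (p=0.31) is closer to uniform (p=0.5), so it has higher entropy.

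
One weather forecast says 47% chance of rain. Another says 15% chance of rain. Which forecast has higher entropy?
47% forecast

Treat each forecast as a Bernoulli distribution. Binary entropy is maximized at p=0.5 and falls off symmetrically toward 0 or 1. The 47% forecast is closer to 50%, so it is more uncertain. H(47%) ≈ 0.997 bits, H(15%) ≈ 0.610 bits.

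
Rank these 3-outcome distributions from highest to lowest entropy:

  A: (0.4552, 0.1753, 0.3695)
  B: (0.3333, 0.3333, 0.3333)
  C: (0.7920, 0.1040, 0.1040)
B > A > C

Key insight: Entropy is maximized by uniform distributions and minimized by concentrated distributions.

- Uniform distributions have maximum entropy log₂(3) = 1.5850 bits
- The more "peaked" or concentrated a distribution, the lower its entropy

Entropies:
  H(A) = 1.4880 bits
  H(B) = 1.5850 bits
  H(C) = 0.9456 bits

Ranking: B > A > C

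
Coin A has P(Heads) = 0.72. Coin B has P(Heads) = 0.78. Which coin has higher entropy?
A

For binary distributions, entropy is maximized at p=0.5 and decreases as p moves toward 0 or 1.

H(A) = H(0.72) = 0.8555 bits
H(B) = H(0.78) = 0.7602 bits

Distribution A (p=0.72) is closer to uniform (p=0.5), so it has higher entropy.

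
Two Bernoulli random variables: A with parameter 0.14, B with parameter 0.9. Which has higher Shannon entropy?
A

For binary distributions, entropy is maximized at p=0.5 and decreases as p moves toward 0 or 1.

H(A) = H(0.14) = 0.5842 bits
H(B) = H(0.9) = 0.4690 bits

Distribution A (p=0.14) is closer to uniform (p=0.5), so it has higher entropy.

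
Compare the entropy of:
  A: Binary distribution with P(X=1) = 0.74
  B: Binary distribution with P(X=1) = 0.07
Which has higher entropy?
A

For binary distributions, entropy is maximized at p=0.5 and decreases as p moves toward 0 or 1.

H(A) = H(0.74) = 0.8267 bits
H(B) = H(0.07) = 0.3659 bits

Distribution A (p=0.74) is closer to uniform (p=0.5), so it has higher entropy.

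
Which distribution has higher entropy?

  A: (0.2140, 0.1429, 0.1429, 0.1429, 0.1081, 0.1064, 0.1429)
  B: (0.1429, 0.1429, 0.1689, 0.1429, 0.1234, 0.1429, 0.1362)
B

Both distributions are close to uniform, making this a harder comparison.

H(A) = 2.7712 bits
H(B) = 2.8019 bits

The distribution closer to uniform has higher entropy.
Answer: B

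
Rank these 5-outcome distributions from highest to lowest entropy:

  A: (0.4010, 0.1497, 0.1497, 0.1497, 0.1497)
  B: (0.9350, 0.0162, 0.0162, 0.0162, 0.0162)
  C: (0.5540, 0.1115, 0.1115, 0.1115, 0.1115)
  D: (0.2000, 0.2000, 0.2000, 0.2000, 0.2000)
D > A > C > B

Key insight: Entropy is maximized by uniform distributions and minimized by concentrated distributions.

Entropies:
  H(A) = 2.1695 bits
  H(B) = 0.4770 bits
  H(C) = 1.8836 bits
  H(D) = 2.3219 bits

Ranking: D > A > C > B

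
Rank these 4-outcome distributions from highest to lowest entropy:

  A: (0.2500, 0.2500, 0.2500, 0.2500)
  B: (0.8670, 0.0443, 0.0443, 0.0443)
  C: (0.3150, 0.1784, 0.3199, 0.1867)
A > C > B

Key insight: Entropy is maximized by uniform distributions and minimized by concentrated distributions.

- Uniform distributions have maximum entropy log₂(4) = 2.0000 bits
- The more "peaked" or concentrated a distribution, the lower its entropy

Entropies:
  H(A) = 2.0000 bits
  H(B) = 0.7764 bits
  H(C) = 1.9467 bits

Ranking: A > C > B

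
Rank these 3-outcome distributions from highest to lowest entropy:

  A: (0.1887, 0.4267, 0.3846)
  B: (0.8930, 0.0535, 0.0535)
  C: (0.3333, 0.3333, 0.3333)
C > A > B

Key insight: Entropy is maximized by uniform distributions and minimized by concentrated distributions.

- Uniform distributions have maximum entropy log₂(3) = 1.5850 bits
- The more "peaked" or concentrated a distribution, the lower its entropy

Entropies:
  H(A) = 1.5085 bits
  H(B) = 0.5978 bits
  H(C) = 1.5850 bits

Ranking: C > A > B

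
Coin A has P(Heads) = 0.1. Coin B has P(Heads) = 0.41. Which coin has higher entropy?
B

For binary distributions, entropy is maximized at p=0.5 and decreases as p moves toward 0 or 1.

H(A) = H(0.1) = 0.4690 bits
H(B) = H(0.41) = 0.9765 bits

Distribution B (p=0.41) is closer to uniform (p=0.5), so it has higher entropy.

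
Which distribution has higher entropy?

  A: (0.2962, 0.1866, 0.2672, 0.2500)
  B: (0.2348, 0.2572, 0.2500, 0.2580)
B

Both distributions are close to uniform, making this a harder comparison.

H(A) = 1.9806 bits
H(B) = 1.9990 bits

The distribution closer to uniform has higher entropy.
Answer: B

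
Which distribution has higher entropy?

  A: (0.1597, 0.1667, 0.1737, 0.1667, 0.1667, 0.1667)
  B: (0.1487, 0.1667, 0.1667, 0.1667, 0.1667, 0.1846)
A

Both distributions are close to uniform, making this a harder comparison.

H(A) = 2.5845 bits
H(B) = 2.5822 bits

The distribution closer to uniform has higher entropy.
Answer: A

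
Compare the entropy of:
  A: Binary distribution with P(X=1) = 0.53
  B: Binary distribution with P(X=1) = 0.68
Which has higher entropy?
A

For binary distributions, entropy is maximized at p=0.5 and decreases as p moves toward 0 or 1.

H(A) = H(0.53) = 0.9974 bits
H(B) = H(0.68) = 0.9044 bits

Distribution A (p=0.53) is closer to uniform (p=0.5), so it has higher entropy.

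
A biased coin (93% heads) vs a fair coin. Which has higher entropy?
Fair coin

The fair coin is uniform (p=0.5), maximizing binary entropy at 1 bit. The biased coin has H(0.93) ≈ 0.366 bits — its outcome is more predictable, so its entropy is lower.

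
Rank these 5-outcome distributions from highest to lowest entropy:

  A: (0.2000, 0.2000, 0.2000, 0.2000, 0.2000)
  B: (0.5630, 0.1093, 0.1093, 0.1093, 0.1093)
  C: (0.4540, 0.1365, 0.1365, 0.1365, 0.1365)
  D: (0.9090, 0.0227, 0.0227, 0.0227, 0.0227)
A > C > B > D

Key insight: Entropy is maximized by uniform distributions and minimized by concentrated distributions.

Entropies:
  H(A) = 2.3219 bits
  H(B) = 1.8625 bits
  H(C) = 2.0859 bits
  H(D) = 0.6218 bits

Ranking: A > C > B > D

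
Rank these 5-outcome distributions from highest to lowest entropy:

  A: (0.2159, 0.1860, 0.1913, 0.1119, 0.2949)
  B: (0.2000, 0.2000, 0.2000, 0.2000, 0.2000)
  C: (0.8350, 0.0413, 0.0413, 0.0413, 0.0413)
B > A > C

Key insight: Entropy is maximized by uniform distributions and minimized by concentrated distributions.

- Uniform distributions have maximum entropy log₂(5) = 2.3219 bits
- The more "peaked" or concentrated a distribution, the lower its entropy

Entropies:
  H(A) = 2.2584 bits
  H(B) = 2.3219 bits
  H(C) = 0.9761 bits

Ranking: B > A > C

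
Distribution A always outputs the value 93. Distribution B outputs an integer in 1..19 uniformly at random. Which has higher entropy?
B

A is deterministic, so H(A) = 0. B is uniform over 19 outcomes, so H(B) = log₂(19) = 4.248 bits. Any distribution with genuine randomness has higher entropy than a deterministic one.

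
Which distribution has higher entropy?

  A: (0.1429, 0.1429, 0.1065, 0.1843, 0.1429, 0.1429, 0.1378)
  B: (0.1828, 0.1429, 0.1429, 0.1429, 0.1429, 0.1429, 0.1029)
A

Both distributions are close to uniform, making this a harder comparison.

H(A) = 2.7920 bits
H(B) = 2.7910 bits

The distribution closer to uniform has higher entropy.
Answer: A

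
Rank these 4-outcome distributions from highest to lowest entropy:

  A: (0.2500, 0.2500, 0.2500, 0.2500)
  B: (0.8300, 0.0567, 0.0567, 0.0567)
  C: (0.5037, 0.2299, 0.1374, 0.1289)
A > C > B

Key insight: Entropy is maximized by uniform distributions and minimized by concentrated distributions.

- Uniform distributions have maximum entropy log₂(4) = 2.0000 bits
- The more "peaked" or concentrated a distribution, the lower its entropy

Entropies:
  H(A) = 2.0000 bits
  H(B) = 0.9271 bits
  H(C) = 1.7604 bits

Ranking: A > C > B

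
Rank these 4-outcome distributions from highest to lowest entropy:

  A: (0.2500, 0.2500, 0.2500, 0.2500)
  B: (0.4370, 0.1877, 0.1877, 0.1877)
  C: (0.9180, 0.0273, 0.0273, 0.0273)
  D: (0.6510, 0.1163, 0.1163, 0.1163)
A > B > D > C

Key insight: Entropy is maximized by uniform distributions and minimized by concentrated distributions.

Entropies:
  H(A) = 2.0000 bits
  H(B) = 1.8809 bits
  H(C) = 0.5392 bits
  H(D) = 1.4863 bits

Ranking: A > B > D > C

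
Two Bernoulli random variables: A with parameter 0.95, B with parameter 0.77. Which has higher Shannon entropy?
B

For binary distributions, entropy is maximized at p=0.5 and decreases as p moves toward 0 or 1.

H(A) = H(0.95) = 0.2864 bits
H(B) = H(0.77) = 0.7780 bits

Distribution B (p=0.77) is closer to uniform (p=0.5), so it has higher entropy.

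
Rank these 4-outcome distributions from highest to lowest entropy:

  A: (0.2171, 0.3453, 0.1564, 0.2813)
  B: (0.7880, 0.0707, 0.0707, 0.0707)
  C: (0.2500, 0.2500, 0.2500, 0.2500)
C > A > B

Key insight: Entropy is maximized by uniform distributions and minimized by concentrated distributions.

- Uniform distributions have maximum entropy log₂(4) = 2.0000 bits
- The more "peaked" or concentrated a distribution, the lower its entropy

Entropies:
  H(A) = 1.9414 bits
  H(B) = 1.0813 bits
  H(C) = 2.0000 bits

Ranking: C > A > B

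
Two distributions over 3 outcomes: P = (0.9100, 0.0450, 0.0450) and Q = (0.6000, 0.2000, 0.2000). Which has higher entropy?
Q

P is highly concentrated on one outcome (91%), making it nearly deterministic. Q spreads its mass more evenly (max 60%). The more spread-out distribution has higher entropy: H(P) ≈ 0.526 bits, H(Q) ≈ 1.371 bits.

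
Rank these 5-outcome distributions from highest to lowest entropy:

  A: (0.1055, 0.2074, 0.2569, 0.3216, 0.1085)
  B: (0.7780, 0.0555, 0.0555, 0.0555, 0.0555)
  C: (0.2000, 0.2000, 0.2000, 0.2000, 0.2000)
C > A > B

Key insight: Entropy is maximized by uniform distributions and minimized by concentrated distributions.

- Uniform distributions have maximum entropy log₂(5) = 2.3219 bits
- The more "peaked" or concentrated a distribution, the lower its entropy

Entropies:
  H(A) = 2.1908 bits
  H(B) = 1.2078 bits
  H(C) = 2.3219 bits

Ranking: C > A > B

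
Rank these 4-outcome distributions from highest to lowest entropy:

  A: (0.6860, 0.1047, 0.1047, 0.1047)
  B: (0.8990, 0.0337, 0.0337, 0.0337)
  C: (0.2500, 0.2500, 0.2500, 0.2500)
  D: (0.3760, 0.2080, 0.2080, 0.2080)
C > D > A > B

Key insight: Entropy is maximized by uniform distributions and minimized by concentrated distributions.

Entropies:
  H(A) = 1.3954 bits
  H(B) = 0.6322 bits
  H(C) = 2.0000 bits
  H(D) = 1.9442 bits

Ranking: C > D > A > B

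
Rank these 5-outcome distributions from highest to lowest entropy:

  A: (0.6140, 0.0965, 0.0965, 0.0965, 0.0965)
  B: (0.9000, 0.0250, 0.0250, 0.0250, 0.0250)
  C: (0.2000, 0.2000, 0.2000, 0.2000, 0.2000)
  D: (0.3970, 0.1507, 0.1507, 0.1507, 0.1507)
C > D > A > B

Key insight: Entropy is maximized by uniform distributions and minimized by concentrated distributions.

Entropies:
  H(A) = 1.7342 bits
  H(B) = 0.6690 bits
  H(C) = 2.3219 bits
  H(D) = 2.1752 bits

Ranking: C > D > A > B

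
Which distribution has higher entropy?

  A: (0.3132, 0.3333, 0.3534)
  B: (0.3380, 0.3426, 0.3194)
B

Both distributions are close to uniform, making this a harder comparison.

H(A) = 1.5832 bits
H(B) = 1.5843 bits

The distribution closer to uniform has higher entropy.
Answer: B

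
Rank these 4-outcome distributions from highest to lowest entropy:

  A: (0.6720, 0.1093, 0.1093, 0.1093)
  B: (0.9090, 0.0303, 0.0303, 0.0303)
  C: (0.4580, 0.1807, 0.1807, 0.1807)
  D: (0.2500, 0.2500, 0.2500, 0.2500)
D > C > A > B

Key insight: Entropy is maximized by uniform distributions and minimized by concentrated distributions.

Entropies:
  H(A) = 1.4327 bits
  H(B) = 0.5840 bits
  H(C) = 1.8540 bits
  H(D) = 2.0000 bits

Ranking: D > C > A > B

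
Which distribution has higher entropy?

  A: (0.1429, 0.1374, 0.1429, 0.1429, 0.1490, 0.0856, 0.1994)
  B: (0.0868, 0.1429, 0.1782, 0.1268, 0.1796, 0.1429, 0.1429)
B

Both distributions are close to uniform, making this a harder comparison.

H(A) = 2.7733 bits
H(B) = 2.7754 bits

The distribution closer to uniform has higher entropy.
Answer: B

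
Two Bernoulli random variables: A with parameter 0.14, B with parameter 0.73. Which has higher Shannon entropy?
B

For binary distributions, entropy is maximized at p=0.5 and decreases as p moves toward 0 or 1.

H(A) = H(0.14) = 0.5842 bits
H(B) = H(0.73) = 0.8415 bits

Distribution B (p=0.73) is closer to uniform (p=0.5), so it has higher entropy.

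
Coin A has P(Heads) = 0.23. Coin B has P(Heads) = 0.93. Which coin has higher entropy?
A

For binary distributions, entropy is maximized at p=0.5 and decreases as p moves toward 0 or 1.

H(A) = H(0.23) = 0.7780 bits
H(B) = H(0.93) = 0.3659 bits

Distribution A (p=0.23) is closer to uniform (p=0.5), so it has higher entropy.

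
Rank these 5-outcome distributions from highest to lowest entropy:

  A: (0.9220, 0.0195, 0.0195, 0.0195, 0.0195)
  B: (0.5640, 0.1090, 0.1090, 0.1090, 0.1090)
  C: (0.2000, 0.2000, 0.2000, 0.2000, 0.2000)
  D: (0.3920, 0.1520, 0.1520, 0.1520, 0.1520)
C > D > B > A

Key insight: Entropy is maximized by uniform distributions and minimized by concentrated distributions.

Entropies:
  H(A) = 0.5511 bits
  H(B) = 1.8601 bits
  H(C) = 2.3219 bits
  H(D) = 2.1821 bits

Ranking: C > D > B > A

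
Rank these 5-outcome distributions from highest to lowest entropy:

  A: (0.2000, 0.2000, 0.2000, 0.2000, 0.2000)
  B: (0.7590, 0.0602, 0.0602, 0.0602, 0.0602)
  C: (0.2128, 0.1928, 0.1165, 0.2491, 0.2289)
A > C > B

Key insight: Entropy is maximized by uniform distributions and minimized by concentrated distributions.

- Uniform distributions have maximum entropy log₂(5) = 2.3219 bits
- The more "peaked" or concentrated a distribution, the lower its entropy

Entropies:
  H(A) = 2.3219 bits
  H(B) = 1.2787 bits
  H(C) = 2.2806 bits

Ranking: A > C > B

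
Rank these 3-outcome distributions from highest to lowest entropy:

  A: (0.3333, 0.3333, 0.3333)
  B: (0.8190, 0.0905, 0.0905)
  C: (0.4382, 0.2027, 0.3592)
A > C > B

Key insight: Entropy is maximized by uniform distributions and minimized by concentrated distributions.

- Uniform distributions have maximum entropy log₂(3) = 1.5850 bits
- The more "peaked" or concentrated a distribution, the lower its entropy

Entropies:
  H(A) = 1.5850 bits
  H(B) = 0.8633 bits
  H(C) = 1.5189 bits

Ranking: A > C > B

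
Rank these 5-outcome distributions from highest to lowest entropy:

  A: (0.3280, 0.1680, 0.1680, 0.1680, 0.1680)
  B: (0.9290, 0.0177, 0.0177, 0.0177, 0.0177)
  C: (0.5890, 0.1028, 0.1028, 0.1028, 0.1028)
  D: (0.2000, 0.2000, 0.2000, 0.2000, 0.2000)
D > A > C > B

Key insight: Entropy is maximized by uniform distributions and minimized by concentrated distributions.

Entropies:
  H(A) = 2.2569 bits
  H(B) = 0.5116 bits
  H(C) = 1.7990 bits
  H(D) = 2.3219 bits

Ranking: D > A > C > B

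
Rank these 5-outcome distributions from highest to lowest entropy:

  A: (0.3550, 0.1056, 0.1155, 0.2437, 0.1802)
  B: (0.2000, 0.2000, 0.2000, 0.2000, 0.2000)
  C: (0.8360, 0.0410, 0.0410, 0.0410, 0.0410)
B > A > C

Key insight: Entropy is maximized by uniform distributions and minimized by concentrated distributions.

- Uniform distributions have maximum entropy log₂(5) = 2.3219 bits
- The more "peaked" or concentrated a distribution, the lower its entropy

Entropies:
  H(A) = 2.1744 bits
  H(B) = 2.3219 bits
  H(C) = 0.9718 bits

Ranking: B > A > C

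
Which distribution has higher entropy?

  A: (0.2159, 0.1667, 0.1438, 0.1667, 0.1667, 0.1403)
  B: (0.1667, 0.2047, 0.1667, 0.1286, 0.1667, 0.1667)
B

Both distributions are close to uniform, making this a harder comparison.

H(A) = 2.5698 bits
H(B) = 2.5723 bits

The distribution closer to uniform has higher entropy.
Answer: B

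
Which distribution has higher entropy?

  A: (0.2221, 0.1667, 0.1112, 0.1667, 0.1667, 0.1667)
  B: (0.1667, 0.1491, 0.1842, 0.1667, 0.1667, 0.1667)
B

Both distributions are close to uniform, making this a harder comparison.

H(A) = 2.5578 bits
H(B) = 2.5823 bits

The distribution closer to uniform has higher entropy.
Answer: B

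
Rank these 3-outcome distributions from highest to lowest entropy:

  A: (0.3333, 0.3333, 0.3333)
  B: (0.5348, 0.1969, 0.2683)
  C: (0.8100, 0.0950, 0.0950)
A > B > C

Key insight: Entropy is maximized by uniform distributions and minimized by concentrated distributions.

- Uniform distributions have maximum entropy log₂(3) = 1.5850 bits
- The more "peaked" or concentrated a distribution, the lower its entropy

Entropies:
  H(A) = 1.5850 bits
  H(B) = 1.4537 bits
  H(C) = 0.8915 bits

Ranking: A > B > C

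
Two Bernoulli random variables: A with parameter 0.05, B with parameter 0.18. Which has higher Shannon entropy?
B

For binary distributions, entropy is maximized at p=0.5 and decreases as p moves toward 0 or 1.

H(A) = H(0.05) = 0.2864 bits
H(B) = H(0.18) = 0.6801 bits

Distribution B (p=0.18) is closer to uniform (p=0.5), so it has higher entropy.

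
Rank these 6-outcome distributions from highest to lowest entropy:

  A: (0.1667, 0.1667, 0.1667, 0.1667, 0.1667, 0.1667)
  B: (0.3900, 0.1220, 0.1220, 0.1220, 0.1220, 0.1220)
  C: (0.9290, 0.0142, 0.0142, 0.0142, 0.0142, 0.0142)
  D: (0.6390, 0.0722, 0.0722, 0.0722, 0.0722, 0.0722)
A > B > D > C

Key insight: Entropy is maximized by uniform distributions and minimized by concentrated distributions.

Entropies:
  H(A) = 2.5850 bits
  H(B) = 2.3812 bits
  H(C) = 0.5345 bits
  H(D) = 1.7817 bits

Ranking: A > B > D > C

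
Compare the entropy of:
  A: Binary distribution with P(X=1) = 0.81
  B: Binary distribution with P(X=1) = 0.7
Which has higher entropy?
B

For binary distributions, entropy is maximized at p=0.5 and decreases as p moves toward 0 or 1.

H(A) = H(0.81) = 0.7015 bits
H(B) = H(0.7) = 0.8813 bits

Distribution B (p=0.7) is closer to uniform (p=0.5), so it has higher entropy.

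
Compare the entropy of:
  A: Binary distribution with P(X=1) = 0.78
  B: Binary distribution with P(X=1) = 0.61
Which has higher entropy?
B

For binary distributions, entropy is maximized at p=0.5 and decreases as p moves toward 0 or 1.

H(A) = H(0.78) = 0.7602 bits
H(B) = H(0.61) = 0.9648 bits

Distribution B (p=0.61) is closer to uniform (p=0.5), so it has higher entropy.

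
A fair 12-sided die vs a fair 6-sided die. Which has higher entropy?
12-sided die

Both are uniform distributions; for uniform over n outcomes, H = log₂(n). H(12-sided) = log₂(12) = 3.585 bits and H(6-sided) = log₂(6) = 2.585 bits. More outcomes in a uniform distribution means higher entropy.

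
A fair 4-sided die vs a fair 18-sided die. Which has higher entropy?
18-sided die

Both are uniform distributions; for uniform over n outcomes, H = log₂(n). H(4-sided) = log₂(4) = 2.000 bits and H(18-sided) = log₂(18) = 4.170 bits. More outcomes in a uniform distribution means higher entropy.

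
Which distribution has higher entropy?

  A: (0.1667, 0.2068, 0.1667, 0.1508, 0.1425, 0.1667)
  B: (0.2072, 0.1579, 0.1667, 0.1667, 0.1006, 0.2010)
A

Both distributions are close to uniform, making this a harder comparison.

H(A) = 2.5747 bits
H(B) = 2.5512 bits

The distribution closer to uniform has higher entropy.
Answer: A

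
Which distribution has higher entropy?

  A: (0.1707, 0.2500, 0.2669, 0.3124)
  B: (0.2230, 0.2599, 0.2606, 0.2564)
B

Both distributions are close to uniform, making this a harder comparison.

H(A) = 1.9683 bits
H(B) = 1.9971 bits

The distribution closer to uniform has higher entropy.
Answer: B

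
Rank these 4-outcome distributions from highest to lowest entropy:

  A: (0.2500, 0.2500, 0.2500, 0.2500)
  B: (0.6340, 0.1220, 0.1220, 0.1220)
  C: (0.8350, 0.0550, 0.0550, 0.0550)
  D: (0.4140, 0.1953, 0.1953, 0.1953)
A > D > B > C

Key insight: Entropy is maximized by uniform distributions and minimized by concentrated distributions.

Entropies:
  H(A) = 2.0000 bits
  H(B) = 1.5276 bits
  H(C) = 0.9077 bits
  H(D) = 1.9073 bits

Ranking: A > D > B > C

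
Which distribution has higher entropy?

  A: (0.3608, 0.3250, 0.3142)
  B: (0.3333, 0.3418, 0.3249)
B

Both distributions are close to uniform, making this a harder comparison.

H(A) = 1.5824 bits
H(B) = 1.5847 bits

The distribution closer to uniform has higher entropy.
Answer: B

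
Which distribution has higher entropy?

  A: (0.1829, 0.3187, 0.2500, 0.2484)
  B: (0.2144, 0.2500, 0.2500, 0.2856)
B

Both distributions are close to uniform, making this a harder comparison.

H(A) = 1.9732 bits
H(B) = 1.9926 bits

The distribution closer to uniform has higher entropy.
Answer: B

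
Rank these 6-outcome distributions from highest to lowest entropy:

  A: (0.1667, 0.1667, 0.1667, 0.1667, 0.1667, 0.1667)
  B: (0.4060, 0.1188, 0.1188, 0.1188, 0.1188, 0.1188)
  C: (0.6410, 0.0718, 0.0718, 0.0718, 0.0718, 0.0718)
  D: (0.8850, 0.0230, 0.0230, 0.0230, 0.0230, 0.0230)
A > B > C > D

Key insight: Entropy is maximized by uniform distributions and minimized by concentrated distributions.

Entropies:
  H(A) = 2.5850 bits
  H(B) = 2.3536 bits
  H(C) = 1.7754 bits
  H(D) = 0.7818 bits

Ranking: A > B > C > D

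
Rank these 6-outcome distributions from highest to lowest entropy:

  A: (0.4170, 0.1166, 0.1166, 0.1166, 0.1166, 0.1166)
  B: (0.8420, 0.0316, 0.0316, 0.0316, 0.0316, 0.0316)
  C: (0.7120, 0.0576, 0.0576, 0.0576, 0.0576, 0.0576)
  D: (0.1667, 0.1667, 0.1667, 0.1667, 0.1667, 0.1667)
D > A > C > B

Key insight: Entropy is maximized by uniform distributions and minimized by concentrated distributions.

Entropies:
  H(A) = 2.3337 bits
  H(B) = 0.9964 bits
  H(C) = 1.5348 bits
  H(D) = 2.5850 bits

Ranking: D > A > C > B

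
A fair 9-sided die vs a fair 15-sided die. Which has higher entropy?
15-sided die

Both are uniform distributions; for uniform over n outcomes, H = log₂(n). H(9-sided) = log₂(9) = 3.170 bits and H(15-sided) = log₂(15) = 3.907 bits. More outcomes in a uniform distribution means higher entropy.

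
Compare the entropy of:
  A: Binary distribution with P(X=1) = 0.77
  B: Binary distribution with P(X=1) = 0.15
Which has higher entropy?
A

For binary distributions, entropy is maximized at p=0.5 and decreases as p moves toward 0 or 1.

H(A) = H(0.77) = 0.7780 bits
H(B) = H(0.15) = 0.6098 bits

Distribution A (p=0.77) is closer to uniform (p=0.5), so it has higher entropy.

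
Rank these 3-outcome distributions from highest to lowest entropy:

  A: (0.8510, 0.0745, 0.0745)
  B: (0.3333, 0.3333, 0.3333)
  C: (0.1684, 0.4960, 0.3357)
B > C > A

Key insight: Entropy is maximized by uniform distributions and minimized by concentrated distributions.

- Uniform distributions have maximum entropy log₂(3) = 1.5850 bits
- The more "peaked" or concentrated a distribution, the lower its entropy

Entropies:
  H(A) = 0.7563 bits
  H(B) = 1.5850 bits
  H(C) = 1.4632 bits

Ranking: B > C > A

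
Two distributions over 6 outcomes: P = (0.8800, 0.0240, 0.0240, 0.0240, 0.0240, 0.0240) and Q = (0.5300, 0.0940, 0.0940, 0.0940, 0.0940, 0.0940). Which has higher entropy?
Q

P is highly concentrated on one outcome (88%), making it nearly deterministic. Q spreads its mass more evenly (max 53%). The more spread-out distribution has higher entropy: H(P) ≈ 0.808 bits, H(Q) ≈ 2.089 bits.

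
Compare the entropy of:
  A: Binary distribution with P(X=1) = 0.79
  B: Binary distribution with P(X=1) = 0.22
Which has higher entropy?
B

For binary distributions, entropy is maximized at p=0.5 and decreases as p moves toward 0 or 1.

H(A) = H(0.79) = 0.7415 bits
H(B) = H(0.22) = 0.7602 bits

Distribution B (p=0.22) is closer to uniform (p=0.5), so it has higher entropy.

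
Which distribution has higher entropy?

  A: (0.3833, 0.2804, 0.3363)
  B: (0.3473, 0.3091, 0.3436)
B

Both distributions are close to uniform, making this a harder comparison.

H(A) = 1.5734 bits
H(B) = 1.5830 bits

The distribution closer to uniform has higher entropy.
Answer: B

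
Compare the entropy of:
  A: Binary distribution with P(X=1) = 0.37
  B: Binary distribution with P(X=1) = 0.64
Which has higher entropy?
A

For binary distributions, entropy is maximized at p=0.5 and decreases as p moves toward 0 or 1.

H(A) = H(0.37) = 0.9507 bits
H(B) = H(0.64) = 0.9427 bits

Distribution A (p=0.37) is closer to uniform (p=0.5), so it has higher entropy.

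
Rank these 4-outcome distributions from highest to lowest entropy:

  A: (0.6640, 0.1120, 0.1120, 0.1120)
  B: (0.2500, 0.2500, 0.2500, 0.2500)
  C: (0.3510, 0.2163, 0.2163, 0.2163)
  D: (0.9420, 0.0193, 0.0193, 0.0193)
B > C > A > D

Key insight: Entropy is maximized by uniform distributions and minimized by concentrated distributions.

Entropies:
  H(A) = 1.4535 bits
  H(B) = 2.0000 bits
  H(C) = 1.9636 bits
  H(D) = 0.4114 bits

Ranking: B > C > A > D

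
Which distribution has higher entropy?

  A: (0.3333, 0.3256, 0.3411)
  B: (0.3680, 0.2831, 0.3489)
A

Both distributions are close to uniform, making this a harder comparison.

H(A) = 1.5847 bits
H(B) = 1.5762 bits

The distribution closer to uniform has higher entropy.
Answer: A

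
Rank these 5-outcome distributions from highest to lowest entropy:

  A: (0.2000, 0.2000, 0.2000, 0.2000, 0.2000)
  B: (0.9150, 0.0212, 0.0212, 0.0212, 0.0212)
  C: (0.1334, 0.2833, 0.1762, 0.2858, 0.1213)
A > C > B

Key insight: Entropy is maximized by uniform distributions and minimized by concentrated distributions.

- Uniform distributions have maximum entropy log₂(5) = 2.3219 bits
- The more "peaked" or concentrated a distribution, the lower its entropy

Entropies:
  H(A) = 2.3219 bits
  H(B) = 0.5896 bits
  H(C) = 2.2302 bits

Ranking: A > C > B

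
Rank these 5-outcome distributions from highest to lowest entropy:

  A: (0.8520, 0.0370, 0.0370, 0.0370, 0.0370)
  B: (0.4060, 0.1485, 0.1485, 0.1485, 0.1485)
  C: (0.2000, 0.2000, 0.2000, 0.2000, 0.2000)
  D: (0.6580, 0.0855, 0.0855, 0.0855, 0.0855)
C > B > D > A

Key insight: Entropy is maximized by uniform distributions and minimized by concentrated distributions.

Entropies:
  H(A) = 0.9008 bits
  H(B) = 2.1624 bits
  H(C) = 2.3219 bits
  H(D) = 1.6107 bits

Ranking: C > B > D > A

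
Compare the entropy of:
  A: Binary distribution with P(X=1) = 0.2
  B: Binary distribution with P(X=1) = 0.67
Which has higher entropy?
B

For binary distributions, entropy is maximized at p=0.5 and decreases as p moves toward 0 or 1.

H(A) = H(0.2) = 0.7219 bits
H(B) = H(0.67) = 0.9149 bits

Distribution B (p=0.67) is closer to uniform (p=0.5), so it has higher entropy.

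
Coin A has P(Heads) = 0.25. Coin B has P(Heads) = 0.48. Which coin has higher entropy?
B

For binary distributions, entropy is maximized at p=0.5 and decreases as p moves toward 0 or 1.

H(A) = H(0.25) = 0.8113 bits
H(B) = H(0.48) = 0.9988 bits

Distribution B (p=0.48) is closer to uniform (p=0.5), so it has higher entropy.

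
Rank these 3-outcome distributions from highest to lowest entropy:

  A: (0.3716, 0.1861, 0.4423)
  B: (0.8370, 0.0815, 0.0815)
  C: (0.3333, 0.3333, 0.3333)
C > A > B

Key insight: Entropy is maximized by uniform distributions and minimized by concentrated distributions.

- Uniform distributions have maximum entropy log₂(3) = 1.5850 bits
- The more "peaked" or concentrated a distribution, the lower its entropy

Entropies:
  H(A) = 1.5027 bits
  H(B) = 0.8044 bits
  H(C) = 1.5850 bits

Ranking: C > A > B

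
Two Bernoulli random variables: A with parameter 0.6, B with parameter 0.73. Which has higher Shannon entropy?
A

For binary distributions, entropy is maximized at p=0.5 and decreases as p moves toward 0 or 1.

H(A) = H(0.6) = 0.9710 bits
H(B) = H(0.73) = 0.8415 bits

Distribution A (p=0.6) is closer to uniform (p=0.5), so it has higher entropy.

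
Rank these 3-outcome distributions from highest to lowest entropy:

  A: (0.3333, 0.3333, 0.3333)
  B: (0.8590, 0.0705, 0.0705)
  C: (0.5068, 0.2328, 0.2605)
A > C > B

Key insight: Entropy is maximized by uniform distributions and minimized by concentrated distributions.

- Uniform distributions have maximum entropy log₂(3) = 1.5850 bits
- The more "peaked" or concentrated a distribution, the lower its entropy

Entropies:
  H(A) = 1.5850 bits
  H(B) = 0.7279 bits
  H(C) = 1.4920 bits

Ranking: A > C > B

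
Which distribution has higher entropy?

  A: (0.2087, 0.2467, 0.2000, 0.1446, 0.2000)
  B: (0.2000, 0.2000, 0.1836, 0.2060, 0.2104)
B

Both distributions are close to uniform, making this a harder comparison.

H(A) = 2.3021 bits
H(B) = 2.3204 bits

The distribution closer to uniform has higher entropy.
Answer: B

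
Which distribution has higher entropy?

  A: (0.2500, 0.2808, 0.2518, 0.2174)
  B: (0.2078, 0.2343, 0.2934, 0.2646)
A

Both distributions are close to uniform, making this a harder comparison.

H(A) = 1.9942 bits
H(B) = 1.9881 bits

The distribution closer to uniform has higher entropy.
Answer: A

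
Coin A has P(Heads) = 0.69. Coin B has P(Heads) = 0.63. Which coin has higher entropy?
B

For binary distributions, entropy is maximized at p=0.5 and decreases as p moves toward 0 or 1.

H(A) = H(0.69) = 0.8932 bits
H(B) = H(0.63) = 0.9507 bits

Distribution B (p=0.63) is closer to uniform (p=0.5), so it has higher entropy.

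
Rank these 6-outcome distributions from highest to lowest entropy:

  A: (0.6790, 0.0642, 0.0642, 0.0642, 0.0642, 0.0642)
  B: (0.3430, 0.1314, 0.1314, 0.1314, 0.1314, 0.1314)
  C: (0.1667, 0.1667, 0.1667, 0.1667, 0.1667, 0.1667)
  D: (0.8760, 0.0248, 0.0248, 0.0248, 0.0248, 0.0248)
C > B > A > D

Key insight: Entropy is maximized by uniform distributions and minimized by concentrated distributions.

Entropies:
  H(A) = 1.6508 bits
  H(B) = 2.4532 bits
  H(C) = 2.5850 bits
  H(D) = 0.8287 bits

Ranking: C > B > A > D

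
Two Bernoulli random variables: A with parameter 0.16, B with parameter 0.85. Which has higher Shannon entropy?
A

For binary distributions, entropy is maximized at p=0.5 and decreases as p moves toward 0 or 1.

H(A) = H(0.16) = 0.6343 bits
H(B) = H(0.85) = 0.6098 bits

Distribution A (p=0.16) is closer to uniform (p=0.5), so it has higher entropy.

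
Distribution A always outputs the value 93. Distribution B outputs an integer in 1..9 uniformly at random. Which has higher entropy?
B

A is deterministic, so H(A) = 0. B is uniform over 9 outcomes, so H(B) = log₂(9) = 3.170 bits. Any distribution with genuine randomness has higher entropy than a deterministic one.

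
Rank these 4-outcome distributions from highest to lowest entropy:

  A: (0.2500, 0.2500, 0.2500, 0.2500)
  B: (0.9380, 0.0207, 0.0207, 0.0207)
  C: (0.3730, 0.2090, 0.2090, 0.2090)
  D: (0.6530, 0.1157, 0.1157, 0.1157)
A > C > D > B

Key insight: Entropy is maximized by uniform distributions and minimized by concentrated distributions.

Entropies:
  H(A) = 2.0000 bits
  H(B) = 0.4336 bits
  H(C) = 1.9467 bits
  H(D) = 1.4813 bits

Ranking: A > C > D > B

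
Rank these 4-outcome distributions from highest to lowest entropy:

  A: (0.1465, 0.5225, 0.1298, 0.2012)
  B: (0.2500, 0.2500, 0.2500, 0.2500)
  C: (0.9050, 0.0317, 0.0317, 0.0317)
B > A > C

Key insight: Entropy is maximized by uniform distributions and minimized by concentrated distributions.

- Uniform distributions have maximum entropy log₂(4) = 2.0000 bits
- The more "peaked" or concentrated a distribution, the lower its entropy

Entropies:
  H(A) = 1.7430 bits
  H(B) = 2.0000 bits
  H(C) = 0.6035 bits

Ranking: B > A > C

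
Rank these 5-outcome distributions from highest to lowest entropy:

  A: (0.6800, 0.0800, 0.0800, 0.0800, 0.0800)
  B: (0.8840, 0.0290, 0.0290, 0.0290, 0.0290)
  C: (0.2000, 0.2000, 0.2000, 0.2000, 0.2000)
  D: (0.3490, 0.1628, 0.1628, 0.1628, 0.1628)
C > D > A > B

Key insight: Entropy is maximized by uniform distributions and minimized by concentrated distributions.

Entropies:
  H(A) = 1.5444 bits
  H(B) = 0.7498 bits
  H(C) = 2.3219 bits
  H(D) = 2.2352 bits

Ranking: C > D > A > B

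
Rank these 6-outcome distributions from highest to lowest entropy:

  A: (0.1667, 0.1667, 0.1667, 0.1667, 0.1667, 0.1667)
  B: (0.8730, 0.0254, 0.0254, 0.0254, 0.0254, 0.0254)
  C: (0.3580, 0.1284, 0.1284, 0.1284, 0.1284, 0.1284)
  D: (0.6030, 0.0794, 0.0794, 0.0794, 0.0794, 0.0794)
A > C > D > B

Key insight: Entropy is maximized by uniform distributions and minimized by concentrated distributions.

Entropies:
  H(A) = 2.5850 bits
  H(B) = 0.8440 bits
  H(C) = 2.4317 bits
  H(D) = 1.8910 bits

Ranking: A > C > D > B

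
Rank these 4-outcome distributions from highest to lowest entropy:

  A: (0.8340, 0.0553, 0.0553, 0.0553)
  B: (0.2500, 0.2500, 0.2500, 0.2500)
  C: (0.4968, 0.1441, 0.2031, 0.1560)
B > C > A

Key insight: Entropy is maximized by uniform distributions and minimized by concentrated distributions.

- Uniform distributions have maximum entropy log₂(4) = 2.0000 bits
- The more "peaked" or concentrated a distribution, the lower its entropy

Entropies:
  H(A) = 0.9116 bits
  H(B) = 2.0000 bits
  H(C) = 1.7893 bits

Ranking: B > C > A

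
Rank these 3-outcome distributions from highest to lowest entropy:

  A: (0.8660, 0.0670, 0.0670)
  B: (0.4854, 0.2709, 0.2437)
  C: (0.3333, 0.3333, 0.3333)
C > B > A

Key insight: Entropy is maximized by uniform distributions and minimized by concentrated distributions.

- Uniform distributions have maximum entropy log₂(3) = 1.5850 bits
- The more "peaked" or concentrated a distribution, the lower its entropy

Entropies:
  H(A) = 0.7023 bits
  H(B) = 1.5129 bits
  H(C) = 1.5850 bits

Ranking: C > B > A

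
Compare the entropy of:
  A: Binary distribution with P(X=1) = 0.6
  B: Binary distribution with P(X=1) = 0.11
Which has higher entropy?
A

For binary distributions, entropy is maximized at p=0.5 and decreases as p moves toward 0 or 1.

H(A) = H(0.6) = 0.9710 bits
H(B) = H(0.11) = 0.4999 bits

Distribution A (p=0.6) is closer to uniform (p=0.5), so it has higher entropy.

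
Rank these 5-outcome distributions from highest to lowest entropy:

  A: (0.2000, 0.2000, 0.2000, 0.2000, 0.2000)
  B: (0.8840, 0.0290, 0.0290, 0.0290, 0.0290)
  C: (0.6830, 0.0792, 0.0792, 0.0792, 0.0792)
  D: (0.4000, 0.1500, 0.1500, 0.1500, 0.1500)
A > D > C > B

Key insight: Entropy is maximized by uniform distributions and minimized by concentrated distributions.

Entropies:
  H(A) = 2.3219 bits
  H(B) = 0.7498 bits
  H(C) = 1.5351 bits
  H(D) = 2.1710 bits

Ranking: A > D > C > B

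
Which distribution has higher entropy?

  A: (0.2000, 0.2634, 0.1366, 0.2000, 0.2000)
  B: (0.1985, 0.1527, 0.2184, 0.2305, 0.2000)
B

Both distributions are close to uniform, making this a harder comparison.

H(A) = 2.2925 bits
H(B) = 2.3088 bits

The distribution closer to uniform has higher entropy.
Answer: B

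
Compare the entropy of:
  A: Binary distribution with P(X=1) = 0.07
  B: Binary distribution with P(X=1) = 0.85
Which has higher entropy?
B

For binary distributions, entropy is maximized at p=0.5 and decreases as p moves toward 0 or 1.

H(A) = H(0.07) = 0.3659 bits
H(B) = H(0.85) = 0.6098 bits

Distribution B (p=0.85) is closer to uniform (p=0.5), so it has higher entropy.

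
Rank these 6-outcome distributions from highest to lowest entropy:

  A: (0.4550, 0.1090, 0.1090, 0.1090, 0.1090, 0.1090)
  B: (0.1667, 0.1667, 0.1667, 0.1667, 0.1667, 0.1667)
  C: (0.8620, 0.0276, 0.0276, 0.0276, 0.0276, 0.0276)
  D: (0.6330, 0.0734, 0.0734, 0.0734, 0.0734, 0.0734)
B > A > D > C

Key insight: Entropy is maximized by uniform distributions and minimized by concentrated distributions.

Entropies:
  H(A) = 2.2596 bits
  H(B) = 2.5850 bits
  H(C) = 0.8994 bits
  H(D) = 1.8005 bits

Ranking: B > A > D > C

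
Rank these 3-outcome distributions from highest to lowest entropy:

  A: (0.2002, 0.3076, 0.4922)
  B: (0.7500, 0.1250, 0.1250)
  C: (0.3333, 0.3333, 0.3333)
C > A > B

Key insight: Entropy is maximized by uniform distributions and minimized by concentrated distributions.

- Uniform distributions have maximum entropy log₂(3) = 1.5850 bits
- The more "peaked" or concentrated a distribution, the lower its entropy

Entropies:
  H(A) = 1.4911 bits
  H(B) = 1.0613 bits
  H(C) = 1.5850 bits

Ranking: C > A > B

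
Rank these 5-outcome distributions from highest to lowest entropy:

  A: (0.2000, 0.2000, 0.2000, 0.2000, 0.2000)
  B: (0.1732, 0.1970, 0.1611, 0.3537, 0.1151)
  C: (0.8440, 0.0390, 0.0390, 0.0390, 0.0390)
A > B > C

Key insight: Entropy is maximized by uniform distributions and minimized by concentrated distributions.

- Uniform distributions have maximum entropy log₂(5) = 2.3219 bits
- The more "peaked" or concentrated a distribution, the lower its entropy

Entropies:
  H(A) = 2.3219 bits
  H(B) = 2.2134 bits
  H(C) = 0.9367 bits

Ranking: A > B > C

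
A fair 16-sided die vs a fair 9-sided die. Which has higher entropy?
16-sided die

Both are uniform distributions; for uniform over n outcomes, H = log₂(n). H(16-sided) = log₂(16) = 4.000 bits and H(9-sided) = log₂(9) = 3.170 bits. More outcomes in a uniform distribution means higher entropy.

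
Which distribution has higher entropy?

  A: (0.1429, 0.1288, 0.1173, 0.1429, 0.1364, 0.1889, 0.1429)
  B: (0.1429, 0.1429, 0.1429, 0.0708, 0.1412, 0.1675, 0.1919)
A

Both distributions are close to uniform, making this a harder comparison.

H(A) = 2.7929 bits
H(B) = 2.7613 bits

The distribution closer to uniform has higher entropy.
Answer: A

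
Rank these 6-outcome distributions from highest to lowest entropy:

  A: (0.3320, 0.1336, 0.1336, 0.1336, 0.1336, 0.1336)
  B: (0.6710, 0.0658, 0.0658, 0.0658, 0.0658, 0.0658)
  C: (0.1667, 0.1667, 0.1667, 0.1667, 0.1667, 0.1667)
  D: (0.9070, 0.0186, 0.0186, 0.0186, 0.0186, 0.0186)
C > A > B > D

Key insight: Entropy is maximized by uniform distributions and minimized by concentrated distributions.

Entropies:
  H(A) = 2.4680 bits
  H(B) = 1.6778 bits
  H(C) = 2.5850 bits
  H(D) = 0.6623 bits

Ranking: C > A > B > D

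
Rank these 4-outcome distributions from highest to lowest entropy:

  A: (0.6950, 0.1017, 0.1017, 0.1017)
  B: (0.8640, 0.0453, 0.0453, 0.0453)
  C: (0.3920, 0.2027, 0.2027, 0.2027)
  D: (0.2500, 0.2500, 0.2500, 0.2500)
D > C > A > B

Key insight: Entropy is maximized by uniform distributions and minimized by concentrated distributions.

Entropies:
  H(A) = 1.3707 bits
  H(B) = 0.7892 bits
  H(C) = 1.9297 bits
  H(D) = 2.0000 bits

Ranking: D > C > A > B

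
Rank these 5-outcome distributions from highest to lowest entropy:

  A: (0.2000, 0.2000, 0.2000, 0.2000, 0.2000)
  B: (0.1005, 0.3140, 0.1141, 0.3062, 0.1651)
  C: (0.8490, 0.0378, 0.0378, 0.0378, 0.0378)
A > B > C

Key insight: Entropy is maximized by uniform distributions and minimized by concentrated distributions.

- Uniform distributions have maximum entropy log₂(5) = 2.3219 bits
- The more "peaked" or concentrated a distribution, the lower its entropy

Entropies:
  H(A) = 2.3219 bits
  H(B) = 2.1671 bits
  H(C) = 0.9143 bits

Ranking: A > B > C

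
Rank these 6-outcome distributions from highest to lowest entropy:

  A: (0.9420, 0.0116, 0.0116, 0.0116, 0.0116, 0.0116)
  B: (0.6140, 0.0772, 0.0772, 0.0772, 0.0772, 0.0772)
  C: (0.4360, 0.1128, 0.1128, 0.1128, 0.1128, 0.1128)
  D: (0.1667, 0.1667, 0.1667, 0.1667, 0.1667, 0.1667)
D > C > B > A

Key insight: Entropy is maximized by uniform distributions and minimized by concentrated distributions.

Entropies:
  H(A) = 0.4541 bits
  H(B) = 1.8584 bits
  H(C) = 2.2977 bits
  H(D) = 2.5850 bits

Ranking: D > C > B > A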